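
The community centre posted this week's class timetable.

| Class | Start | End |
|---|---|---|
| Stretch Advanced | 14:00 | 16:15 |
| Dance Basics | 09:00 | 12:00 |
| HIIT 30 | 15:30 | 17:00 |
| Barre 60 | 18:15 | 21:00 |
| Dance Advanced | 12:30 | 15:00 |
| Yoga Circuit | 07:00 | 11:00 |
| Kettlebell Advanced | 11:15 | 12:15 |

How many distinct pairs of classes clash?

Sorted by start: Yoga Circuit, Dance Basics, Kettlebell Advanced, Dance Advanced, Stretch Advanced, HIIT 30, Barre 60.
Dance Basics starts before Yoga Circuit ends → Yoga Circuit and Dance Basics overlap.
Kettlebell Advanced starts after Yoga Circuit ends, so nothing later overlaps Yoga Circuit either.
Kettlebell Advanced starts before Dance Basics ends → Dance Basics and Kettlebell Advanced overlap.
Dance Advanced starts after Dance Basics ends, so nothing later overlaps Dance Basics either.
Dance Advanced starts after Kettlebell Advanced ends, so nothing later overlaps Kettlebell Advanced either.
Stretch Advanced starts before Dance Advanced ends → Dance Advanced and Stretch Advanced overlap.
HIIT 30 starts after Dance Advanced ends, so nothing later overlaps Dance Advanced either.
HIIT 30 starts before Stretch Advanced ends → Stretch Advanced and HIIT 30 overlap.
Barre 60 starts after Stretch Advanced ends.
Barre 60 starts after HIIT 30 ends.
Overlapping pairs: Dance Advanced & Stretch Advanced, Dance Basics & Kettlebell Advanced, Dance Basics & Yoga Circuit, HIIT 30 & Stretch Advanced — 4 in total.

4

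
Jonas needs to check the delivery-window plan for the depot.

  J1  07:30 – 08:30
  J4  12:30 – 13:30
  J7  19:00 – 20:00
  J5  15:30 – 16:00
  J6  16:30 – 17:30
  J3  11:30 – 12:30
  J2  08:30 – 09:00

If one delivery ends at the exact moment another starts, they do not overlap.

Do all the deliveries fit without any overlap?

Sorted by start: J1, J2, J3, J4, J5, J6, J7.
J2 starts exactly when J1 ends (back-to-back, no overlap), so J1 has no further overlaps.
J3 starts after J2 ends, so J2 has no further overlaps.
J4 starts exactly when J3 ends (back-to-back, no overlap), so J3 has no further overlaps.
J5 starts after J4 ends, so J4 has no further overlaps.
J6 starts after J5 ends, so J5 has no further overlaps.
J7 starts after J6 ends.
Every pair is clear; the schedule has no overlaps.

Yes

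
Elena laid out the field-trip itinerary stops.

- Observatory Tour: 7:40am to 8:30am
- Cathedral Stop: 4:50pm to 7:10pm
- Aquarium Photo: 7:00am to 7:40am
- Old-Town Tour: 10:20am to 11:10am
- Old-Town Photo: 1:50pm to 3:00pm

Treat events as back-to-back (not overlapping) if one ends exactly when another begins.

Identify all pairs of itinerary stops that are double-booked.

Sorted by start: Aquarium Photo, Observatory Tour, Old-Town Tour, Old-Town Photo, Cathedral Stop.
Observatory Tour starts exactly when Aquarium Photo ends (back-to-back, no overlap); Aquarium Photo is clear from here.
Old-Town Tour starts after Observatory Tour ends; Observatory Tour is clear from here.
Old-Town Photo starts after Old-Town Tour ends; Old-Town Tour is clear from here.
Cathedral Stop starts after Old-Town Photo ends.

no conflicts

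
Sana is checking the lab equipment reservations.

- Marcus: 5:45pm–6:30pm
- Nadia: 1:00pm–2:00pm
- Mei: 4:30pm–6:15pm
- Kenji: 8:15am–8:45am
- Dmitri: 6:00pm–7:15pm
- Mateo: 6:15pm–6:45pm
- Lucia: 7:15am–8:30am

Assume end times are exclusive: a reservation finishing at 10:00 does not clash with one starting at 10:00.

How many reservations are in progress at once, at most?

Walk through starts and ends in time order (an end at T is processed before a start at T):
7:15am start Lucia → 1
8:15am start Kenji → 2
8:30am end Lucia → 1
8:45am end Kenji → 0
1:00pm start Nadia → 1
2:00pm end Nadia → 0
4:30pm start Mei → 1
5:45pm start Marcus → 2
6:00pm start Dmitri → 3
6:15pm end Mei → 2
6:15pm start Mateo → 3
6:30pm end Marcus → 2
6:45pm end Mateo → 1
7:15pm end Dmitri → 0
Peak is 3, at 6:00pm (Dmitri, Marcus, Mei).

3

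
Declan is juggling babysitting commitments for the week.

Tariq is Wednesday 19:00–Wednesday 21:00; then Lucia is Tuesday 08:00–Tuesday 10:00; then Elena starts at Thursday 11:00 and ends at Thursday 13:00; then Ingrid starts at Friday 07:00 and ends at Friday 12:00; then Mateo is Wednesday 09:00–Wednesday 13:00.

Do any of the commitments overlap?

No

Two intervals overlap when each starts before the other ends.
Sorted by start: Lucia, Mateo, Tariq, Elena, Ingrid.
Mateo starts after Lucia ends, so nothing later overlaps Lucia either.
Tariq starts after Mateo ends, so nothing later overlaps Mateo either.
Elena starts after Tariq ends, so nothing later overlaps Tariq either.
Ingrid starts after Elena ends.
Every pair is clear; the schedule has no overlaps.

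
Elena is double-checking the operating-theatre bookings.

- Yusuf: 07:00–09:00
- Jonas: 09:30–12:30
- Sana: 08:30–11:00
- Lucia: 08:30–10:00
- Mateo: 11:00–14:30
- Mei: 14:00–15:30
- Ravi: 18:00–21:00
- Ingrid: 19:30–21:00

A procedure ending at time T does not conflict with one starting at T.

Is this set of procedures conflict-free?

Sorted by start: Yusuf, Sana, Lucia, Jonas, Mateo, Mei, Ravi, Ingrid.
Sana starts before Yusuf ends → Yusuf and Sana overlap.
That's a conflict, so the schedule is not conflict-free.

No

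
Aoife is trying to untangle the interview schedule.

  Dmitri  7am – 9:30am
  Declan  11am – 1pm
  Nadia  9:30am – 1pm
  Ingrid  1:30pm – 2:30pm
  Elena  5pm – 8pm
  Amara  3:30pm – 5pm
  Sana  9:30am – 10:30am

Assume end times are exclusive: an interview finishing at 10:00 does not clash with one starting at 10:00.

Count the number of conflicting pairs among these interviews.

2

Two intervals overlap when each starts before the other ends.
Sorted by start: Dmitri, Nadia, Sana, Declan, Ingrid, Amara, Elena.
Nadia starts exactly when Dmitri ends (back-to-back, no overlap) — done with Dmitri.
Sana starts before Nadia ends → Nadia and Sana overlap.
Declan starts before Nadia ends → Nadia and Declan overlap.
Ingrid starts after Nadia ends — done with Nadia.
Declan starts after Sana ends — done with Sana.
Ingrid starts after Declan ends — done with Declan.
Amara starts after Ingrid ends — done with Ingrid.
Elena starts exactly when Amara ends (back-to-back, no overlap).
Overlapping pairs: Declan & Nadia, Nadia & Sana — 2 in total.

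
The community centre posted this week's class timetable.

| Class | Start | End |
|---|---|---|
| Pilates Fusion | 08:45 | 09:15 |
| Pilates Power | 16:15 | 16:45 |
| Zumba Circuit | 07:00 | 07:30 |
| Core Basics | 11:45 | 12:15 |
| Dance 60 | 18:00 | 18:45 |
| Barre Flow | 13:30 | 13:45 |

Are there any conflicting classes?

No

Sorted by start: Zumba Circuit, Pilates Fusion, Core Basics, Barre Flow, Pilates Power, Dance 60.
Pilates Fusion starts after Zumba Circuit ends; Zumba Circuit is clear from here.
Core Basics starts after Pilates Fusion ends; Pilates Fusion is clear from here.
Barre Flow starts after Core Basics ends; Core Basics is clear from here.
Pilates Power starts after Barre Flow ends; Barre Flow is clear from here.
Dance 60 starts after Pilates Power ends.
Every pair is clear; the schedule has no overlaps.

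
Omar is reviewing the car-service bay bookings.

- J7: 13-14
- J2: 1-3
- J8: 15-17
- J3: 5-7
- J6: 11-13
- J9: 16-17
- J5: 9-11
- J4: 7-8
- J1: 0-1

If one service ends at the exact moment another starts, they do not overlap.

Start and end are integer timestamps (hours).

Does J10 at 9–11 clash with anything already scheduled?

J1: ends 1 at or before J10 starts 9 → clear.
J2: ends 3 at or before J10 starts 9 → clear.
J3: ends 7 at or before J10 starts 9 → clear.
J4: ends 8 at or before J10 starts 9 → clear.
J5: starts 9 before J10 ends 11, and ends 11 after J10 starts 9 → overlap.
J6: starts 11 at or after J10 ends 11 → clear.
J7: starts 13 at or after J10 ends 11 → clear.
J8: starts 15 at or after J10 ends 11 → clear.
J9: starts 16 at or after J10 ends 11 → clear.
J10 overlaps J5.

Yes — it overlaps J5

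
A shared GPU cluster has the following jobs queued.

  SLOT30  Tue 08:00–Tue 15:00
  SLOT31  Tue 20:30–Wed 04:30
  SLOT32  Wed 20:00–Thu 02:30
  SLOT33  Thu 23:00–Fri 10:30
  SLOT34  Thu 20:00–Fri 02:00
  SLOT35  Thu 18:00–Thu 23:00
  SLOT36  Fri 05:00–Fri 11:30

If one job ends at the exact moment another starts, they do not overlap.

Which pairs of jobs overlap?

Sorted by start: SLOT30, SLOT31, SLOT32, SLOT35, SLOT34, SLOT33, SLOT36.
SLOT31 starts after SLOT30 ends — done with SLOT30.
SLOT32 starts after SLOT31 ends — done with SLOT31.
SLOT35 starts after SLOT32 ends — done with SLOT32.
SLOT34 starts before SLOT35 ends → SLOT35 and SLOT34 overlap.
SLOT33 starts exactly when SLOT35 ends (back-to-back, no overlap) — done with SLOT35.
SLOT33 starts before SLOT34 ends → SLOT34 and SLOT33 overlap.
SLOT36 starts after SLOT34 ends.
SLOT36 starts before SLOT33 ends → SLOT33 and SLOT36 overlap.

SLOT33 & SLOT34, SLOT33 & SLOT36, SLOT34 & SLOT35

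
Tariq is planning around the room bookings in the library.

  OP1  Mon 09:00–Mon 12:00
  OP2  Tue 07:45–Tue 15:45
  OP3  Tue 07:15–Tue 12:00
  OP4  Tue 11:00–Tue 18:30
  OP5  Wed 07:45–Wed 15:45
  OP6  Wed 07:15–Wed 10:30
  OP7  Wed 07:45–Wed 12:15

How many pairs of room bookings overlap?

Two intervals overlap when each starts before the other ends.
Sorted by start: OP1, OP3, OP2, OP4, OP6, OP5, OP7.
OP3 starts after OP1 ends, so OP1 has no further overlaps.
OP2 starts before OP3 ends → OP3 and OP2 overlap.
OP4 starts before OP3 ends → OP3 and OP4 overlap.
OP6 starts after OP3 ends, so OP3 has no further overlaps.
OP4 starts before OP2 ends → OP2 and OP4 overlap.
OP6 starts after OP2 ends, so OP2 has no further overlaps.
OP6 starts after OP4 ends, so OP4 has no further overlaps.
OP5 starts before OP6 ends → OP6 and OP5 overlap.
OP7 starts before OP6 ends → OP6 and OP7 overlap.
OP7 starts before OP5 ends → OP5 and OP7 overlap.
Overlapping pairs: OP2 & OP3, OP2 & OP4, OP3 & OP4, OP5 & OP6, OP5 & OP7, OP6 & OP7 — 6 in total.

6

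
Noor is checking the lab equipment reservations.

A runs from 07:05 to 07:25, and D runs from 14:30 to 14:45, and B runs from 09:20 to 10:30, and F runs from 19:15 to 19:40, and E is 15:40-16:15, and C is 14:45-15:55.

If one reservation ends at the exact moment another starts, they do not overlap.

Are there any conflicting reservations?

Yes

Sorted by start: A, B, D, C, E, F.
B starts after A ends; A is clear from here.
D starts after B ends; B is clear from here.
C starts exactly when D ends (back-to-back, no overlap); D is clear from here.
E starts before C ends → C and E overlap.
That's a conflict, so the schedule is not conflict-free.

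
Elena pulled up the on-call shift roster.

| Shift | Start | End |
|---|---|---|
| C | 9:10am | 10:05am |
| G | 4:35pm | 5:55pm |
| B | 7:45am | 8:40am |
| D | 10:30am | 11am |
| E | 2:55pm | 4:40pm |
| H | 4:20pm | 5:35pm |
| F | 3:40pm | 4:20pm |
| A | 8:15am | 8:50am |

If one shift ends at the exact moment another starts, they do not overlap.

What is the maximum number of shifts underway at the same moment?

3

Walk through starts and ends in time order (an end at T is processed before a start at T):
7:45am start B → 1
8:15am start A → 2
8:40am end B → 1
8:50am end A → 0
9:10am start C → 1
10:05am end C → 0
10:30am start D → 1
11am end D → 0
2:55pm start E → 1
3:40pm start F → 2
4:20pm end F → 1
4:20pm start H → 2
4:35pm start G → 3
4:40pm end E → 2
5:35pm end H → 1
5:55pm end G → 0
Peak is 3, at 4:35pm (E, G, H).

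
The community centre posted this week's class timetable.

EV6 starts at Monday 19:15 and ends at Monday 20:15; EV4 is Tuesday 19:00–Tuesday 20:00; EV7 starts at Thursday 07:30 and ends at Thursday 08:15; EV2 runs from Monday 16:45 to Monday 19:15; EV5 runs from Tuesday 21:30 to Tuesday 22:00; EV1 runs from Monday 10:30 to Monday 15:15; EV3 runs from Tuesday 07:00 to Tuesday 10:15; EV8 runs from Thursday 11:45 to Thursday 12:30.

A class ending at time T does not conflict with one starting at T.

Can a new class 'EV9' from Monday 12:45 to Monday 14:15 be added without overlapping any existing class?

EV1: starts Monday 10:30 before EV9 ends Monday 14:15, and ends Monday 15:15 after EV9 starts Monday 12:45 → overlap.
EV2: starts Monday 16:45 at or after EV9 ends Monday 14:15 → clear.
EV6: starts Monday 19:15 at or after EV9 ends Monday 14:15 → clear.
EV3: starts Tuesday 07:00 at or after EV9 ends Monday 14:15 → clear.
EV4: starts Tuesday 19:00 at or after EV9 ends Monday 14:15 → clear.
EV5: starts Tuesday 21:30 at or after EV9 ends Monday 14:15 → clear.
EV7: starts Thursday 07:30 at or after EV9 ends Monday 14:15 → clear.
EV8: starts Thursday 11:45 at or after EV9 ends Monday 14:15 → clear.
EV9 overlaps EV1.

No — it overlaps EV1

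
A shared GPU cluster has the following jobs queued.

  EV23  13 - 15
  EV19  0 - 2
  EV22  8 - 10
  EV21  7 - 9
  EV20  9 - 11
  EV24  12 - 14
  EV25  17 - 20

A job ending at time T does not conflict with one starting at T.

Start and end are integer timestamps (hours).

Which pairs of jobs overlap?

EV20 & EV22, EV21 & EV22, EV23 & EV24

Sorted by start: EV19, EV21, EV22, EV20, EV24, EV23, EV25.
EV21 starts after EV19 ends, so EV19 has no further overlaps.
EV22 starts before EV21 ends → EV21 and EV22 overlap.
EV20 starts exactly when EV21 ends (back-to-back, no overlap), so EV21 has no further overlaps.
EV20 starts before EV22 ends → EV22 and EV20 overlap.
EV24 starts after EV22 ends, so EV22 has no further overlaps.
EV24 starts after EV20 ends, so EV20 has no further overlaps.
EV23 starts before EV24 ends → EV24 and EV23 overlap.
EV25 starts after EV24 ends.
EV25 starts after EV23 ends.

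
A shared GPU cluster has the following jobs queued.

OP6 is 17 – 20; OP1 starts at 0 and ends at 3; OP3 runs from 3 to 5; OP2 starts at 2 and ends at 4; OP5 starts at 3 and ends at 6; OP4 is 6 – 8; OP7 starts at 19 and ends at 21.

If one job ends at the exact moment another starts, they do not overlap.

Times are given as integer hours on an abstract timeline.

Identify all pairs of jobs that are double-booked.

Sorted by start: OP1, OP2, OP3, OP5, OP4, OP6, OP7.
OP2 starts before OP1 ends → OP1 and OP2 overlap.
OP3 starts exactly when OP1 ends (back-to-back, no overlap) — done with OP1.
OP3 starts before OP2 ends → OP2 and OP3 overlap.
OP5 starts before OP2 ends → OP2 and OP5 overlap.
OP4 starts after OP2 ends — done with OP2.
OP5 starts before OP3 ends → OP3 and OP5 overlap.
OP4 starts after OP3 ends — done with OP3.
OP4 starts exactly when OP5 ends (back-to-back, no overlap) — done with OP5.
OP6 starts after OP4 ends — done with OP4.
OP7 starts before OP6 ends → OP6 and OP7 overlap.

OP1 & OP2, OP2 & OP3, OP2 & OP5, OP3 & OP5, OP6 & OP7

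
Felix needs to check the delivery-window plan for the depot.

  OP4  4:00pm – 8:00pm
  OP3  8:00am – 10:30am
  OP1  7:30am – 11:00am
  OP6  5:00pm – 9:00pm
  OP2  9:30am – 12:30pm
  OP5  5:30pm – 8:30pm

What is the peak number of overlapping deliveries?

Walk through starts and ends in time order (an end at T is processed before a start at T):
7:30am start OP1 → 1
8:00am start OP3 → 2
9:30am start OP2 → 3
10:30am end OP3 → 2
11:00am end OP1 → 1
12:30pm end OP2 → 0
4:00pm start OP4 → 1
5:00pm start OP6 → 2
5:30pm start OP5 → 3
8:00pm end OP4 → 2
8:30pm end OP5 → 1
9:00pm end OP6 → 0
Peak is 3, at 9:30am (OP1, OP2, OP3).

3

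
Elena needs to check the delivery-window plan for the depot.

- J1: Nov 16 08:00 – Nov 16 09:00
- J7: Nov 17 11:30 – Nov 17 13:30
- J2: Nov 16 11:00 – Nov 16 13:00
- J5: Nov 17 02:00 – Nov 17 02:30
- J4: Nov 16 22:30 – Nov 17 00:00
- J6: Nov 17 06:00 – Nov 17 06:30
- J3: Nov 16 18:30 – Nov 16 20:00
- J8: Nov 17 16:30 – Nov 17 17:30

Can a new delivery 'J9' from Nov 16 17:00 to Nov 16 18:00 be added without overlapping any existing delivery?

Yes — the slot is free

J1: ends Nov 16 09:00 at or before J9 starts Nov 16 17:00 → clear.
J2: ends Nov 16 13:00 at or before J9 starts Nov 16 17:00 → clear.
J3: starts Nov 16 18:30 at or after J9 ends Nov 16 18:00 → clear.
J4: starts Nov 16 22:30 at or after J9 ends Nov 16 18:00 → clear.
J5: starts Nov 17 02:00 at or after J9 ends Nov 16 18:00 → clear.
J6: starts Nov 17 06:00 at or after J9 ends Nov 16 18:00 → clear.
J7: starts Nov 17 11:30 at or after J9 ends Nov 16 18:00 → clear.
J8: starts Nov 17 16:30 at or after J9 ends Nov 16 18:00 → clear.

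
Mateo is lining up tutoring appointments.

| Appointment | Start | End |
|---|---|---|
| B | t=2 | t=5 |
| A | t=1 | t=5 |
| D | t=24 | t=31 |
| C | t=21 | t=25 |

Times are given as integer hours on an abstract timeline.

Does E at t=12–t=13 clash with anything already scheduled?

No — it doesn't clash with anything

A: ends t=5 at or before E starts t=12 → clear.
B: ends t=5 at or before E starts t=12 → clear.
C: starts t=21 at or after E ends t=13 → clear.
D: starts t=24 at or after E ends t=13 → clear.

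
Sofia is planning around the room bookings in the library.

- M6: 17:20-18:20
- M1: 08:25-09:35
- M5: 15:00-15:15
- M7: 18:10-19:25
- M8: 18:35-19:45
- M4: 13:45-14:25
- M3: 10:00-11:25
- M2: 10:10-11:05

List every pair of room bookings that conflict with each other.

Sorted by start: M1, M3, M2, M4, M5, M6, M7, M8.
M3 starts after M1 ends — done with M1.
M2 starts before M3 ends → M3 and M2 overlap.
M4 starts after M3 ends — done with M3.
M4 starts after M2 ends — done with M2.
M5 starts after M4 ends — done with M4.
M6 starts after M5 ends — done with M5.
M7 starts before M6 ends → M6 and M7 overlap.
M8 starts after M6 ends.
M8 starts before M7 ends → M7 and M8 overlap.

M2 & M3, M6 & M7, M7 & M8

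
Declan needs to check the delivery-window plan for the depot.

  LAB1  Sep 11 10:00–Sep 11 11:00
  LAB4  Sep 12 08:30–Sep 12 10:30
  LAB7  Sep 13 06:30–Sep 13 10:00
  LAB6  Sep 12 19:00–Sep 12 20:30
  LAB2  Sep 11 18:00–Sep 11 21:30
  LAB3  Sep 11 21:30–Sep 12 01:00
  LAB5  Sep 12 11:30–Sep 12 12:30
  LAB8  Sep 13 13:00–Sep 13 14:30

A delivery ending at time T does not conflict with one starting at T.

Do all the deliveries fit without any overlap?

Yes

Sorted by start: LAB1, LAB2, LAB3, LAB4, LAB5, LAB6, LAB7, LAB8.
LAB2 starts after LAB1 ends, so LAB1 has no further overlaps.
LAB3 starts exactly when LAB2 ends (back-to-back, no overlap), so LAB2 has no further overlaps.
LAB4 starts after LAB3 ends, so LAB3 has no further overlaps.
LAB5 starts after LAB4 ends, so LAB4 has no further overlaps.
LAB6 starts after LAB5 ends, so LAB5 has no further overlaps.
LAB7 starts after LAB6 ends, so LAB6 has no further overlaps.
LAB8 starts after LAB7 ends.
Every pair is clear; the schedule has no overlaps.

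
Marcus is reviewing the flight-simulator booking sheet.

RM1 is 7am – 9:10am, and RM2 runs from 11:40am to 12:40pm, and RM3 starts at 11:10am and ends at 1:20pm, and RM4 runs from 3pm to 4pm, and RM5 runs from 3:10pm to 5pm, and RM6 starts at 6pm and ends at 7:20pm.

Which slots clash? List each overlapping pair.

RM2 & RM3, RM4 & RM5

Two intervals overlap when each starts before the other ends.
Sorted by start: RM1, RM3, RM2, RM4, RM5, RM6.
RM3 starts after RM1 ends; RM1 is clear from here.
RM2 starts before RM3 ends → RM3 and RM2 overlap.
RM4 starts after RM3 ends; RM3 is clear from here.
RM4 starts after RM2 ends; RM2 is clear from here.
RM5 starts before RM4 ends → RM4 and RM5 overlap.
RM6 starts after RM4 ends.
RM6 starts after RM5 ends.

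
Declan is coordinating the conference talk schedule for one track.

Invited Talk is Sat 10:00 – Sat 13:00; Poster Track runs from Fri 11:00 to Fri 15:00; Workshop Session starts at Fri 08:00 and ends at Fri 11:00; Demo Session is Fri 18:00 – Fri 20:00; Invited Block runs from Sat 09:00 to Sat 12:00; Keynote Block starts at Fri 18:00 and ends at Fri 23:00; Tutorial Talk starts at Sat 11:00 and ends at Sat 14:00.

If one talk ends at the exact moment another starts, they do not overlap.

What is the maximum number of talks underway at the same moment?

Walk through starts and ends in time order (an end at T is processed before a start at T):
Fri 08:00 start Workshop Session → 1
Fri 11:00 end Workshop Session → 0
Fri 11:00 start Poster Track → 1
Fri 15:00 end Poster Track → 0
Fri 18:00 start Demo Session → 1
Fri 18:00 start Keynote Block → 2
Fri 20:00 end Demo Session → 1
Fri 23:00 end Keynote Block → 0
Sat 09:00 start Invited Block → 1
Sat 10:00 start Invited Talk → 2
Sat 11:00 start Tutorial Talk → 3
Sat 12:00 end Invited Block → 2
Sat 13:00 end Invited Talk → 1
Sat 14:00 end Tutorial Talk → 0
Peak is 3, at Sat 11:00 (Invited Block, Invited Talk, Tutorial Talk).

3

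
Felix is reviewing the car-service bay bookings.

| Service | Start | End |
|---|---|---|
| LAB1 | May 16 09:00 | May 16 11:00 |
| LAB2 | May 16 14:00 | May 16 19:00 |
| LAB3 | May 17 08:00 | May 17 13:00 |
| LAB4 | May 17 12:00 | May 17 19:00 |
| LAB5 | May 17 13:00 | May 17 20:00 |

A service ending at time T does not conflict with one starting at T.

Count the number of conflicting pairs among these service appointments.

Sorted by start: LAB1, LAB2, LAB3, LAB4, LAB5.
LAB2 starts after LAB1 ends, so nothing later overlaps LAB1 either.
LAB3 starts after LAB2 ends, so nothing later overlaps LAB2 either.
LAB4 starts before LAB3 ends → LAB3 and LAB4 overlap.
LAB5 starts exactly when LAB3 ends (back-to-back, no overlap).
LAB5 starts before LAB4 ends → LAB4 and LAB5 overlap.
Overlapping pairs: LAB3 & LAB4, LAB4 & LAB5 — 2 in total.

2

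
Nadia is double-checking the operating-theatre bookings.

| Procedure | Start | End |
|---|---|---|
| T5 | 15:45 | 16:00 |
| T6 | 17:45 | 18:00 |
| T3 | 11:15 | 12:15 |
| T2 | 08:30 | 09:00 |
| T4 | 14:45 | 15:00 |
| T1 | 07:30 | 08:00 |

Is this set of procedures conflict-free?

Sorted by start: T1, T2, T3, T4, T5, T6.
T2 starts after T1 ends, so T1 has no further overlaps.
T3 starts after T2 ends, so T2 has no further overlaps.
T4 starts after T3 ends, so T3 has no further overlaps.
T5 starts after T4 ends, so T4 has no further overlaps.
T6 starts after T5 ends.
Every pair is clear; the schedule has no overlaps.

Yes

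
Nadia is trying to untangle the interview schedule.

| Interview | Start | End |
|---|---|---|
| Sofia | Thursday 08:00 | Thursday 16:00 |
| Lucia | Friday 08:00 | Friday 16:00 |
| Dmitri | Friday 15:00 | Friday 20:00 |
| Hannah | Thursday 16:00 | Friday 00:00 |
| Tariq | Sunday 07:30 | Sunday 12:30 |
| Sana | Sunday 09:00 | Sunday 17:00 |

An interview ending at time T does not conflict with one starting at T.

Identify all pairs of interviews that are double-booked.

Sorted by start: Sofia, Hannah, Lucia, Dmitri, Tariq, Sana.
Hannah starts exactly when Sofia ends (back-to-back, no overlap); Sofia is clear from here.
Lucia starts after Hannah ends; Hannah is clear from here.
Dmitri starts before Lucia ends → Lucia and Dmitri overlap.
Tariq starts after Lucia ends; Lucia is clear from here.
Tariq starts after Dmitri ends; Dmitri is clear from here.
Sana starts before Tariq ends → Tariq and Sana overlap.

Dmitri & Lucia, Sana & Tariq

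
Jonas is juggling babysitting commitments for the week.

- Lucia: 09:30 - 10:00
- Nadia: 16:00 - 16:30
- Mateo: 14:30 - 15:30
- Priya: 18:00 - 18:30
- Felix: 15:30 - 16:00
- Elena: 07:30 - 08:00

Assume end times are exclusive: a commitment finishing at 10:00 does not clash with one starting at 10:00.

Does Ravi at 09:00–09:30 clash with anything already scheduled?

No — it doesn't clash with anything

Elena: ends 08:00 at or before Ravi starts 09:00 → clear.
Lucia: starts 09:30 at or after Ravi ends 09:30 → clear.
Mateo: starts 14:30 at or after Ravi ends 09:30 → clear.
Felix: starts 15:30 at or after Ravi ends 09:30 → clear.
Nadia: starts 16:00 at or after Ravi ends 09:30 → clear.
Priya: starts 18:00 at or after Ravi ends 09:30 → clear.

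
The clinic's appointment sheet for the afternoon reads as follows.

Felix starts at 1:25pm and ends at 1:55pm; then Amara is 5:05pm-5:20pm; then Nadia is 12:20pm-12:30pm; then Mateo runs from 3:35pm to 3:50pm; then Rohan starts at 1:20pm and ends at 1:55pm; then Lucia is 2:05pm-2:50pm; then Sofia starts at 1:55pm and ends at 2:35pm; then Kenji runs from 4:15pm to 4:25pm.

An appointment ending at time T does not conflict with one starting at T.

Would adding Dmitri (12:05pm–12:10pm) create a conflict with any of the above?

Nadia: starts 12:20pm at or after Dmitri ends 12:10pm → clear.
Rohan: starts 1:20pm at or after Dmitri ends 12:10pm → clear.
Felix: starts 1:25pm at or after Dmitri ends 12:10pm → clear.
Sofia: starts 1:55pm at or after Dmitri ends 12:10pm → clear.
Lucia: starts 2:05pm at or after Dmitri ends 12:10pm → clear.
Mateo: starts 3:35pm at or after Dmitri ends 12:10pm → clear.
Kenji: starts 4:15pm at or after Dmitri ends 12:10pm → clear.
Amara: starts 5:05pm at or after Dmitri ends 12:10pm → clear.

No — it doesn't clash with anything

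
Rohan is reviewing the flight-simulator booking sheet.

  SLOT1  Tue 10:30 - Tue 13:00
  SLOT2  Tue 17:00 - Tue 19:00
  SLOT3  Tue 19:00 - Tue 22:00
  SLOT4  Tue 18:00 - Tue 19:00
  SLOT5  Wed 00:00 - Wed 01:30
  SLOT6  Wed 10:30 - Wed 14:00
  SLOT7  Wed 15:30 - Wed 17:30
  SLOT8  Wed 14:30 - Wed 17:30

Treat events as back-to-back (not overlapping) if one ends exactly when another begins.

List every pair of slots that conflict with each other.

SLOT2 & SLOT4, SLOT7 & SLOT8

Sorted by start: SLOT1, SLOT2, SLOT4, SLOT3, SLOT5, SLOT6, SLOT8, SLOT7.
SLOT2 starts after SLOT1 ends, so SLOT1 has no further overlaps.
SLOT4 starts before SLOT2 ends → SLOT2 and SLOT4 overlap.
SLOT3 starts exactly when SLOT2 ends (back-to-back, no overlap), so SLOT2 has no further overlaps.
SLOT3 starts exactly when SLOT4 ends (back-to-back, no overlap), so SLOT4 has no further overlaps.
SLOT5 starts after SLOT3 ends, so SLOT3 has no further overlaps.
SLOT6 starts after SLOT5 ends, so SLOT5 has no further overlaps.
SLOT8 starts after SLOT6 ends, so SLOT6 has no further overlaps.
SLOT7 starts before SLOT8 ends → SLOT8 and SLOT7 overlap.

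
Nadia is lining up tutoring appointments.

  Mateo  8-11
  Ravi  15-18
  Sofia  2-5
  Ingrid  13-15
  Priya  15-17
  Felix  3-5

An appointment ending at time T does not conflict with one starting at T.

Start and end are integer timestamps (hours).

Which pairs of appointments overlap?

Felix & Sofia, Priya & Ravi

Check each pair: they overlap iff neither finishes before the other starts.
Sorted by start: Sofia, Felix, Mateo, Ingrid, Priya, Ravi.
Felix starts before Sofia ends → Sofia and Felix overlap.
Mateo starts after Sofia ends, so Sofia has no further overlaps.
Mateo starts after Felix ends, so Felix has no further overlaps.
Ingrid starts after Mateo ends, so Mateo has no further overlaps.
Priya starts exactly when Ingrid ends (back-to-back, no overlap), so Ingrid has no further overlaps.
Ravi starts before Priya ends → Priya and Ravi overlap.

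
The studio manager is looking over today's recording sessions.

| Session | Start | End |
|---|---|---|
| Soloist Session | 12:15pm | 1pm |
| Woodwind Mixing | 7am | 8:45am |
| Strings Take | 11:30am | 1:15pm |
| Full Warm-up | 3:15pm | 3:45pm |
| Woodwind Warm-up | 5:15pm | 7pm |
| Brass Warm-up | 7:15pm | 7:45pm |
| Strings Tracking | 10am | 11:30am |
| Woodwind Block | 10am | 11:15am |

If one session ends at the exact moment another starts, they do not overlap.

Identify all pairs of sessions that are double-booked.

Sorted by start: Woodwind Mixing, Strings Tracking, Woodwind Block, Strings Take, Soloist Session, Full Warm-up, Woodwind Warm-up, Brass Warm-up.
Strings Tracking starts after Woodwind Mixing ends — done with Woodwind Mixing.
Woodwind Block starts before Strings Tracking ends → Strings Tracking and Woodwind Block overlap.
Strings Take starts exactly when Strings Tracking ends (back-to-back, no overlap) — done with Strings Tracking.
Strings Take starts after Woodwind Block ends — done with Woodwind Block.
Soloist Session starts before Strings Take ends → Strings Take and Soloist Session overlap.
Full Warm-up starts after Strings Take ends — done with Strings Take.
Full Warm-up starts after Soloist Session ends — done with Soloist Session.
Woodwind Warm-up starts after Full Warm-up ends — done with Full Warm-up.
Brass Warm-up starts after Woodwind Warm-up ends.

Soloist Session & Strings Take, Strings Tracking & Woodwind Block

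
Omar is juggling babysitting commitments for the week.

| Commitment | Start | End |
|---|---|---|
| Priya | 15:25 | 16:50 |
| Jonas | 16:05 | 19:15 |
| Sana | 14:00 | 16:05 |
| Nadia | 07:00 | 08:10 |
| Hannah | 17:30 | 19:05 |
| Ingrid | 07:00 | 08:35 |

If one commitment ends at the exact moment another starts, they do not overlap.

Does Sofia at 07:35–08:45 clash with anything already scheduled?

Yes — it overlaps Ingrid, Nadia

Nadia: starts 07:00 before Sofia ends 08:45, and ends 08:10 after Sofia starts 07:35 → overlap.
Ingrid: starts 07:00 before Sofia ends 08:45, and ends 08:35 after Sofia starts 07:35 → overlap.
Sana: starts 14:00 at or after Sofia ends 08:45 → clear.
Priya: starts 15:25 at or after Sofia ends 08:45 → clear.
Jonas: starts 16:05 at or after Sofia ends 08:45 → clear.
Hannah: starts 17:30 at or after Sofia ends 08:45 → clear.
Sofia overlaps Nadia, Ingrid.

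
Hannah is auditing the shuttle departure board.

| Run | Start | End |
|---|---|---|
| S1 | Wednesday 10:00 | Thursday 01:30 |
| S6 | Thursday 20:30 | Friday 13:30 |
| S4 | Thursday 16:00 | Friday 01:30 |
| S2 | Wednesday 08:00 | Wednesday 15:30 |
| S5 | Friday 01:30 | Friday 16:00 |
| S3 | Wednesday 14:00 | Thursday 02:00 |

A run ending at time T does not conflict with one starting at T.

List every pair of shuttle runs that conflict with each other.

Sorted by start: S2, S1, S3, S4, S6, S5.
S1 starts before S2 ends → S2 and S1 overlap.
S3 starts before S2 ends → S2 and S3 overlap.
S4 starts after S2 ends — done with S2.
S3 starts before S1 ends → S1 and S3 overlap.
S4 starts after S1 ends — done with S1.
S4 starts after S3 ends — done with S3.
S6 starts before S4 ends → S4 and S6 overlap.
S5 starts exactly when S4 ends (back-to-back, no overlap).
S5 starts before S6 ends → S6 and S5 overlap.

S1 & S2, S1 & S3, S2 & S3, S4 & S6, S5 & S6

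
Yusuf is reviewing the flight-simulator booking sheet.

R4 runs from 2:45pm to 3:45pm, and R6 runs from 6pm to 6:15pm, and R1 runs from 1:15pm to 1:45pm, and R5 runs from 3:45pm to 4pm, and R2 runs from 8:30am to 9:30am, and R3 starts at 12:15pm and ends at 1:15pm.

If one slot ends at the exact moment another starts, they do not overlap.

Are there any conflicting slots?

Sorted by start: R2, R3, R1, R4, R5, R6.
R3 starts after R2 ends, so nothing later overlaps R2 either.
R1 starts exactly when R3 ends (back-to-back, no overlap), so nothing later overlaps R3 either.
R4 starts after R1 ends, so nothing later overlaps R1 either.
R5 starts exactly when R4 ends (back-to-back, no overlap), so nothing later overlaps R4 either.
R6 starts after R5 ends.
Every pair is clear; the schedule has no overlaps.

No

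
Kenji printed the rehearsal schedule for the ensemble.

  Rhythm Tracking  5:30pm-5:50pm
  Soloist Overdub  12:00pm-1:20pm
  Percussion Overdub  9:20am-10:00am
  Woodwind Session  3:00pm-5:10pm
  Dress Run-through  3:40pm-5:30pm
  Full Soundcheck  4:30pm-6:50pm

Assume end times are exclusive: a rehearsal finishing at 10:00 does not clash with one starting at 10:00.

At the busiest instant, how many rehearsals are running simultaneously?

Sort all start/end points and keep a running count:
9:20am start Percussion Overdub → 1
10:00am end Percussion Overdub → 0
12:00pm start Soloist Overdub → 1
1:20pm end Soloist Overdub → 0
3:00pm start Woodwind Session → 1
3:40pm start Dress Run-through → 2
4:30pm start Full Soundcheck → 3
5:10pm end Woodwind Session → 2
5:30pm end Dress Run-through → 1
5:30pm start Rhythm Tracking → 2
5:50pm end Rhythm Tracking → 1
6:50pm end Full Soundcheck → 0
Peak is 3, at 4:30pm (Dress Run-through, Full Soundcheck, Woodwind Session).

3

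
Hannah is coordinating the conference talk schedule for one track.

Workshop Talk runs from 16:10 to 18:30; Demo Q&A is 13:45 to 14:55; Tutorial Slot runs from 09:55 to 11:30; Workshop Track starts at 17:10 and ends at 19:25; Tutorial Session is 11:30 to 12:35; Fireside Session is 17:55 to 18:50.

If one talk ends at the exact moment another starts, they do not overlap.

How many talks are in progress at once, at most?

3

Sort all start/end points and keep a running count:
09:55 start Tutorial Slot → 1
11:30 end Tutorial Slot → 0
11:30 start Tutorial Session → 1
12:35 end Tutorial Session → 0
13:45 start Demo Q&A → 1
14:55 end Demo Q&A → 0
16:10 start Workshop Talk → 1
17:10 start Workshop Track → 2
17:55 start Fireside Session → 3
18:30 end Workshop Talk → 2
18:50 end Fireside Session → 1
19:25 end Workshop Track → 0
Peak is 3, at 17:55 (Fireside Session, Workshop Talk, Workshop Track).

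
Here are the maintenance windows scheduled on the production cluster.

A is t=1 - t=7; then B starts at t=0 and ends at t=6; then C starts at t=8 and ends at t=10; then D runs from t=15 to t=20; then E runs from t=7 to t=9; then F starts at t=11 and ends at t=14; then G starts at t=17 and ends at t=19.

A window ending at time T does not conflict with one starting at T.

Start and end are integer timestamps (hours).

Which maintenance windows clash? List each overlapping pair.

A & B, C & E, D & G

Two intervals overlap when each starts before the other ends.
Sorted by start: B, A, E, C, F, D, G.
A starts before B ends → B and A overlap.
E starts after B ends, so B has no further overlaps.
E starts exactly when A ends (back-to-back, no overlap), so A has no further overlaps.
C starts before E ends → E and C overlap.
F starts after E ends, so E has no further overlaps.
F starts after C ends, so C has no further overlaps.
D starts after F ends, so F has no further overlaps.
G starts before D ends → D and G overlap.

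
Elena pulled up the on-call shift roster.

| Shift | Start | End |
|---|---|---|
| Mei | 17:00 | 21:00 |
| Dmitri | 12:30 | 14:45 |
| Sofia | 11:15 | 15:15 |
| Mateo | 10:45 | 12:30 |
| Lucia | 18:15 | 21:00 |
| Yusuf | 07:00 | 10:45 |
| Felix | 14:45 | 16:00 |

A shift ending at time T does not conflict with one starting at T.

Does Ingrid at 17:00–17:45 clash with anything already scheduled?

Yusuf: ends 10:45 at or before Ingrid starts 17:00 → clear.
Mateo: ends 12:30 at or before Ingrid starts 17:00 → clear.
Sofia: ends 15:15 at or before Ingrid starts 17:00 → clear.
Dmitri: ends 14:45 at or before Ingrid starts 17:00 → clear.
Felix: ends 16:00 at or before Ingrid starts 17:00 → clear.
Mei: starts 17:00 before Ingrid ends 17:45, and ends 21:00 after Ingrid starts 17:00 → overlap.
Lucia: starts 18:15 at or after Ingrid ends 17:45 → clear.
Ingrid overlaps Mei.

Yes — it overlaps Mei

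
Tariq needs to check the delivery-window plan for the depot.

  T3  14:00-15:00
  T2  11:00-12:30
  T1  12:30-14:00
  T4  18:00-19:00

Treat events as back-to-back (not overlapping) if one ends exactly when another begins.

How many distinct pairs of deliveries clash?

0

Sorted by start: T2, T1, T3, T4.
T1 starts exactly when T2 ends (back-to-back, no overlap), so T2 has no further overlaps.
T3 starts exactly when T1 ends (back-to-back, no overlap), so T1 has no further overlaps.
T4 starts after T3 ends.
No pair overlaps.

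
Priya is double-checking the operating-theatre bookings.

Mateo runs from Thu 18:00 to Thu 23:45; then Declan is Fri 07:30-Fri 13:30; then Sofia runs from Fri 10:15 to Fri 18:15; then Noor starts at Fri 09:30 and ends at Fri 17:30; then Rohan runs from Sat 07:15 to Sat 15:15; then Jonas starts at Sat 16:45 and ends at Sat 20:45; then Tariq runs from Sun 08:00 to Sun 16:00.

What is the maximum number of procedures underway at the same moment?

Sweep the timeline, counting +1 at each start and −1 at each end (ends before starts at a tie):
Thu 18:00 start Mateo → 1
Thu 23:45 end Mateo → 0
Fri 07:30 start Declan → 1
Fri 09:30 start Noor → 2
Fri 10:15 start Sofia → 3
Fri 13:30 end Declan → 2
Fri 17:30 end Noor → 1
Fri 18:15 end Sofia → 0
Sat 07:15 start Rohan → 1
Sat 15:15 end Rohan → 0
Sat 16:45 start Jonas → 1
Sat 20:45 end Jonas → 0
Sun 08:00 start Tariq → 1
Sun 16:00 end Tariq → 0
Peak is 3, at Fri 10:15 (Declan, Noor, Sofia).

3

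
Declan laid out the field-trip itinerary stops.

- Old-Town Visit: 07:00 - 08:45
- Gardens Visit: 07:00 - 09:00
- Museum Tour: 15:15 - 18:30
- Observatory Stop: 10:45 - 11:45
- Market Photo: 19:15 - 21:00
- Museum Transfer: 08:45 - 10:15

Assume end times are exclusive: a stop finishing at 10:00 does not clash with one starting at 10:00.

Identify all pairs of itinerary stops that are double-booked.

Two intervals overlap when each starts before the other ends.
Sorted by start: Old-Town Visit, Gardens Visit, Museum Transfer, Observatory Stop, Museum Tour, Market Photo.
Gardens Visit starts before Old-Town Visit ends → Old-Town Visit and Gardens Visit overlap.
Museum Transfer starts exactly when Old-Town Visit ends (back-to-back, no overlap), so Old-Town Visit has no further overlaps.
Museum Transfer starts before Gardens Visit ends → Gardens Visit and Museum Transfer overlap.
Observatory Stop starts after Gardens Visit ends, so Gardens Visit has no further overlaps.
Observatory Stop starts after Museum Transfer ends, so Museum Transfer has no further overlaps.
Museum Tour starts after Observatory Stop ends, so Observatory Stop has no further overlaps.
Market Photo starts after Museum Tour ends.

Gardens Visit & Museum Transfer, Gardens Visit & Old-Town Visit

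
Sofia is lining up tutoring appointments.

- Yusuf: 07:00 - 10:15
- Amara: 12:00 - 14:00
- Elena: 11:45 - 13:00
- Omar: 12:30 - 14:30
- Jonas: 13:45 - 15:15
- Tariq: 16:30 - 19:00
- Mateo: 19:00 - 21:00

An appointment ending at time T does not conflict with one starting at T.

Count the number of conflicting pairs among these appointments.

5

Check each pair: they overlap iff neither finishes before the other starts.
Sorted by start: Yusuf, Elena, Amara, Omar, Jonas, Tariq, Mateo.
Elena starts after Yusuf ends, so nothing later overlaps Yusuf either.
Amara starts before Elena ends → Elena and Amara overlap.
Omar starts before Elena ends → Elena and Omar overlap.
Jonas starts after Elena ends, so nothing later overlaps Elena either.
Omar starts before Amara ends → Amara and Omar overlap.
Jonas starts before Amara ends → Amara and Jonas overlap.
Tariq starts after Amara ends, so nothing later overlaps Amara either.
Jonas starts before Omar ends → Omar and Jonas overlap.
Tariq starts after Omar ends, so nothing later overlaps Omar either.
Tariq starts after Jonas ends, so nothing later overlaps Jonas either.
Mateo starts exactly when Tariq ends (back-to-back, no overlap).
Overlapping pairs: Amara & Elena, Amara & Jonas, Amara & Omar, Elena & Omar, Jonas & Omar — 5 in total.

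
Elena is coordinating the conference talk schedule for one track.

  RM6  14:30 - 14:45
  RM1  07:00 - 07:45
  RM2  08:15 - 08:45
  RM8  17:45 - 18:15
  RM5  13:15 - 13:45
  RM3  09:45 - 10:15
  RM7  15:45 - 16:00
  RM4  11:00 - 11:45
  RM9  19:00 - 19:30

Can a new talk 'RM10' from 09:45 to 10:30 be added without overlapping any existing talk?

RM1: ends 07:45 at or before RM10 starts 09:45 → clear.
RM2: ends 08:45 at or before RM10 starts 09:45 → clear.
RM3: starts 09:45 before RM10 ends 10:30, and ends 10:15 after RM10 starts 09:45 → overlap.
RM4: starts 11:00 at or after RM10 ends 10:30 → clear.
RM5: starts 13:15 at or after RM10 ends 10:30 → clear.
RM6: starts 14:30 at or after RM10 ends 10:30 → clear.
RM7: starts 15:45 at or after RM10 ends 10:30 → clear.
RM8: starts 17:45 at or after RM10 ends 10:30 → clear.
RM9: starts 19:00 at or after RM10 ends 10:30 → clear.
RM10 overlaps RM3.

No — it overlaps RM3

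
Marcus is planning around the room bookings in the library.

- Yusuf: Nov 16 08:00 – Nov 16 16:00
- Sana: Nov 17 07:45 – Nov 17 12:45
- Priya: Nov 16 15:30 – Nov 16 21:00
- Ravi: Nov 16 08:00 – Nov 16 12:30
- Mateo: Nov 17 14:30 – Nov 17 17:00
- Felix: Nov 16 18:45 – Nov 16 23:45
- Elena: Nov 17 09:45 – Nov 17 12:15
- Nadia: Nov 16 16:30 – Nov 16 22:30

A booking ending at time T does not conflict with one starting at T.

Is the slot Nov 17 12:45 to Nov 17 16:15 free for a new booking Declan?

Ravi: ends Nov 16 12:30 at or before Declan starts Nov 17 12:45 → clear.
Yusuf: ends Nov 16 16:00 at or before Declan starts Nov 17 12:45 → clear.
Priya: ends Nov 16 21:00 at or before Declan starts Nov 17 12:45 → clear.
Nadia: ends Nov 16 22:30 at or before Declan starts Nov 17 12:45 → clear.
Felix: ends Nov 16 23:45 at or before Declan starts Nov 17 12:45 → clear.
Sana: ends Nov 17 12:45 at or before Declan starts Nov 17 12:45 → clear.
Elena: ends Nov 17 12:15 at or before Declan starts Nov 17 12:45 → clear.
Mateo: starts Nov 17 14:30 before Declan ends Nov 17 16:15, and ends Nov 17 17:00 after Declan starts Nov 17 12:45 → overlap.
Declan overlaps Mateo.

No — it overlaps Mateo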